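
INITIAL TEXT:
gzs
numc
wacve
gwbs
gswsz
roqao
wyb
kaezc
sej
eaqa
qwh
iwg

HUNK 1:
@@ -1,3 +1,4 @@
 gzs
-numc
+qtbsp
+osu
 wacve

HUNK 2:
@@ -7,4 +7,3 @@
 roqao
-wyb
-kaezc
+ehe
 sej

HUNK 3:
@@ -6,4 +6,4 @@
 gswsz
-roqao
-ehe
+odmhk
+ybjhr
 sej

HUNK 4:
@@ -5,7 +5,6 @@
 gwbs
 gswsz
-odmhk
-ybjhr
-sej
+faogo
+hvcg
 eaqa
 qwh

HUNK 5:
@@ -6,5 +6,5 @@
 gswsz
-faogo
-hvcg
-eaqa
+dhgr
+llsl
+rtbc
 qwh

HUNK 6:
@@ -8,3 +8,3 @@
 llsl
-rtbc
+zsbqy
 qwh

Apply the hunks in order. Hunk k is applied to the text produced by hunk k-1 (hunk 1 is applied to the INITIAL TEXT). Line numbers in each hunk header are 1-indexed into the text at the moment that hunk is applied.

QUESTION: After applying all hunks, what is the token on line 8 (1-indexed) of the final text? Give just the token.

Hunk 1: at line 1 remove [numc] add [qtbsp,osu] -> 13 lines: gzs qtbsp osu wacve gwbs gswsz roqao wyb kaezc sej eaqa qwh iwg
Hunk 2: at line 7 remove [wyb,kaezc] add [ehe] -> 12 lines: gzs qtbsp osu wacve gwbs gswsz roqao ehe sej eaqa qwh iwg
Hunk 3: at line 6 remove [roqao,ehe] add [odmhk,ybjhr] -> 12 lines: gzs qtbsp osu wacve gwbs gswsz odmhk ybjhr sej eaqa qwh iwg
Hunk 4: at line 5 remove [odmhk,ybjhr,sej] add [faogo,hvcg] -> 11 lines: gzs qtbsp osu wacve gwbs gswsz faogo hvcg eaqa qwh iwg
Hunk 5: at line 6 remove [faogo,hvcg,eaqa] add [dhgr,llsl,rtbc] -> 11 lines: gzs qtbsp osu wacve gwbs gswsz dhgr llsl rtbc qwh iwg
Hunk 6: at line 8 remove [rtbc] add [zsbqy] -> 11 lines: gzs qtbsp osu wacve gwbs gswsz dhgr llsl zsbqy qwh iwg
Final line 8: llsl

Answer: llsl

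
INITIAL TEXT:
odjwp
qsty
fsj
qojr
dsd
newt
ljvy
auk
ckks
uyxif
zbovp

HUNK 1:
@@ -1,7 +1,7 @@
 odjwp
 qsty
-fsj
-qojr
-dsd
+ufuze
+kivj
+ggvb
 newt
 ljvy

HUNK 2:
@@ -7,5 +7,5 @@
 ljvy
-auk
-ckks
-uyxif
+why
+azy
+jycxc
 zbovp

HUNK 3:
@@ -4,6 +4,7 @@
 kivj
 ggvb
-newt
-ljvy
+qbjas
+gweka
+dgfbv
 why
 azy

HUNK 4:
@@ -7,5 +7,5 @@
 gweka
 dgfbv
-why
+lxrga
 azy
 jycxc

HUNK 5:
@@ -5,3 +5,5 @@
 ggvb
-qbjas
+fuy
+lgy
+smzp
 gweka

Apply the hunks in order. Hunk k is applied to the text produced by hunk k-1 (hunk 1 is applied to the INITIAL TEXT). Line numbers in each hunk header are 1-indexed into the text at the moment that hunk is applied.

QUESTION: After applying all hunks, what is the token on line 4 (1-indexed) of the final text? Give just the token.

Hunk 1: at line 1 remove [fsj,qojr,dsd] add [ufuze,kivj,ggvb] -> 11 lines: odjwp qsty ufuze kivj ggvb newt ljvy auk ckks uyxif zbovp
Hunk 2: at line 7 remove [auk,ckks,uyxif] add [why,azy,jycxc] -> 11 lines: odjwp qsty ufuze kivj ggvb newt ljvy why azy jycxc zbovp
Hunk 3: at line 4 remove [newt,ljvy] add [qbjas,gweka,dgfbv] -> 12 lines: odjwp qsty ufuze kivj ggvb qbjas gweka dgfbv why azy jycxc zbovp
Hunk 4: at line 7 remove [why] add [lxrga] -> 12 lines: odjwp qsty ufuze kivj ggvb qbjas gweka dgfbv lxrga azy jycxc zbovp
Hunk 5: at line 5 remove [qbjas] add [fuy,lgy,smzp] -> 14 lines: odjwp qsty ufuze kivj ggvb fuy lgy smzp gweka dgfbv lxrga azy jycxc zbovp
Final line 4: kivj

Answer: kivj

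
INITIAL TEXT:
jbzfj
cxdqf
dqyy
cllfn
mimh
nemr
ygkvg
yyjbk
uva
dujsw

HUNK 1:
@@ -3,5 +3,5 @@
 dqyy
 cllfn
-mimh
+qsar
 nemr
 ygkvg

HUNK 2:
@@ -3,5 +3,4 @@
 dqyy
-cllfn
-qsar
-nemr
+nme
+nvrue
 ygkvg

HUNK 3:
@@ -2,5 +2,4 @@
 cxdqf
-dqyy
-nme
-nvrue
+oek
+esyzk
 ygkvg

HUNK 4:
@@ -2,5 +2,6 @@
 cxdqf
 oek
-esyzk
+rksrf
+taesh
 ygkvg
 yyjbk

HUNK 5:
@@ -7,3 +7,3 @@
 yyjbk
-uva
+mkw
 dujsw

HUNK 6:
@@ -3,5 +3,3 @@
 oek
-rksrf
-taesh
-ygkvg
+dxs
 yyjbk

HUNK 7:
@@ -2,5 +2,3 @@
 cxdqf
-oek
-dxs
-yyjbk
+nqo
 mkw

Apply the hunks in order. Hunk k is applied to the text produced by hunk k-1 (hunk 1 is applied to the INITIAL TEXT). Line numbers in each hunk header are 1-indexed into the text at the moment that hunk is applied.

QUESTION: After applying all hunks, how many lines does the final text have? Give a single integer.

Hunk 1: at line 3 remove [mimh] add [qsar] -> 10 lines: jbzfj cxdqf dqyy cllfn qsar nemr ygkvg yyjbk uva dujsw
Hunk 2: at line 3 remove [cllfn,qsar,nemr] add [nme,nvrue] -> 9 lines: jbzfj cxdqf dqyy nme nvrue ygkvg yyjbk uva dujsw
Hunk 3: at line 2 remove [dqyy,nme,nvrue] add [oek,esyzk] -> 8 lines: jbzfj cxdqf oek esyzk ygkvg yyjbk uva dujsw
Hunk 4: at line 2 remove [esyzk] add [rksrf,taesh] -> 9 lines: jbzfj cxdqf oek rksrf taesh ygkvg yyjbk uva dujsw
Hunk 5: at line 7 remove [uva] add [mkw] -> 9 lines: jbzfj cxdqf oek rksrf taesh ygkvg yyjbk mkw dujsw
Hunk 6: at line 3 remove [rksrf,taesh,ygkvg] add [dxs] -> 7 lines: jbzfj cxdqf oek dxs yyjbk mkw dujsw
Hunk 7: at line 2 remove [oek,dxs,yyjbk] add [nqo] -> 5 lines: jbzfj cxdqf nqo mkw dujsw
Final line count: 5

Answer: 5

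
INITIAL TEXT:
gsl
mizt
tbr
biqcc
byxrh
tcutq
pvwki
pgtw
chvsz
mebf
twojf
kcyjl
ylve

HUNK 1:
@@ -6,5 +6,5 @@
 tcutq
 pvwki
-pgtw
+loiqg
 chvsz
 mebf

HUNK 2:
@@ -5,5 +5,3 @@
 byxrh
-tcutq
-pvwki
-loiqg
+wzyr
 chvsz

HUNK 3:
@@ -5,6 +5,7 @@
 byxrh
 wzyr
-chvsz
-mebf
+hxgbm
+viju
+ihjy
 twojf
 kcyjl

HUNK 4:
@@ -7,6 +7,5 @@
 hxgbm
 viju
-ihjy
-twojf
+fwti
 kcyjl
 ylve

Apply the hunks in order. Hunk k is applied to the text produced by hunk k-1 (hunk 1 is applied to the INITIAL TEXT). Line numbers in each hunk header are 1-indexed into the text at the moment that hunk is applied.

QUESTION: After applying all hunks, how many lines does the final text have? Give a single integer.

Hunk 1: at line 6 remove [pgtw] add [loiqg] -> 13 lines: gsl mizt tbr biqcc byxrh tcutq pvwki loiqg chvsz mebf twojf kcyjl ylve
Hunk 2: at line 5 remove [tcutq,pvwki,loiqg] add [wzyr] -> 11 lines: gsl mizt tbr biqcc byxrh wzyr chvsz mebf twojf kcyjl ylve
Hunk 3: at line 5 remove [chvsz,mebf] add [hxgbm,viju,ihjy] -> 12 lines: gsl mizt tbr biqcc byxrh wzyr hxgbm viju ihjy twojf kcyjl ylve
Hunk 4: at line 7 remove [ihjy,twojf] add [fwti] -> 11 lines: gsl mizt tbr biqcc byxrh wzyr hxgbm viju fwti kcyjl ylve
Final line count: 11

Answer: 11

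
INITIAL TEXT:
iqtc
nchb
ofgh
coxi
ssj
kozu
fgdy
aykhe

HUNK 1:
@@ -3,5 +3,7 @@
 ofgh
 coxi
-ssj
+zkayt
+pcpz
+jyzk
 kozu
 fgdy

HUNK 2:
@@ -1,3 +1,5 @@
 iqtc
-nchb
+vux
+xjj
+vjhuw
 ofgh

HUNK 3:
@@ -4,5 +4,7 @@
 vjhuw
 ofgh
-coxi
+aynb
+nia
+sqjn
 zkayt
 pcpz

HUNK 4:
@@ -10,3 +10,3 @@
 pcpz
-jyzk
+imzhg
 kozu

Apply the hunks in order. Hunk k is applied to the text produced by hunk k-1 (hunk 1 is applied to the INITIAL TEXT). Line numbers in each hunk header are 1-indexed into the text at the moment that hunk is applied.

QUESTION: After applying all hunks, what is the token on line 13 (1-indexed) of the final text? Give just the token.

Hunk 1: at line 3 remove [ssj] add [zkayt,pcpz,jyzk] -> 10 lines: iqtc nchb ofgh coxi zkayt pcpz jyzk kozu fgdy aykhe
Hunk 2: at line 1 remove [nchb] add [vux,xjj,vjhuw] -> 12 lines: iqtc vux xjj vjhuw ofgh coxi zkayt pcpz jyzk kozu fgdy aykhe
Hunk 3: at line 4 remove [coxi] add [aynb,nia,sqjn] -> 14 lines: iqtc vux xjj vjhuw ofgh aynb nia sqjn zkayt pcpz jyzk kozu fgdy aykhe
Hunk 4: at line 10 remove [jyzk] add [imzhg] -> 14 lines: iqtc vux xjj vjhuw ofgh aynb nia sqjn zkayt pcpz imzhg kozu fgdy aykhe
Final line 13: fgdy

Answer: fgdy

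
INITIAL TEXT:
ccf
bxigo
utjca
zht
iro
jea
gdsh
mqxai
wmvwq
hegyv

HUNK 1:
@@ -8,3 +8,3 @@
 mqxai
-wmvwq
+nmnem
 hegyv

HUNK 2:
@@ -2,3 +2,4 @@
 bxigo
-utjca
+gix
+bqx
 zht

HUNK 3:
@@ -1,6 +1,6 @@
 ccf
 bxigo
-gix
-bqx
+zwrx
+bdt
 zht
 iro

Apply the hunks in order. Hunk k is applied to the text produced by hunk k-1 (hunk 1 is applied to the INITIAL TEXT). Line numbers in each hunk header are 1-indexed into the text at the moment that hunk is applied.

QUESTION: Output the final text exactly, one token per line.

Answer: ccf
bxigo
zwrx
bdt
zht
iro
jea
gdsh
mqxai
nmnem
hegyv

Derivation:
Hunk 1: at line 8 remove [wmvwq] add [nmnem] -> 10 lines: ccf bxigo utjca zht iro jea gdsh mqxai nmnem hegyv
Hunk 2: at line 2 remove [utjca] add [gix,bqx] -> 11 lines: ccf bxigo gix bqx zht iro jea gdsh mqxai nmnem hegyv
Hunk 3: at line 1 remove [gix,bqx] add [zwrx,bdt] -> 11 lines: ccf bxigo zwrx bdt zht iro jea gdsh mqxai nmnem hegyv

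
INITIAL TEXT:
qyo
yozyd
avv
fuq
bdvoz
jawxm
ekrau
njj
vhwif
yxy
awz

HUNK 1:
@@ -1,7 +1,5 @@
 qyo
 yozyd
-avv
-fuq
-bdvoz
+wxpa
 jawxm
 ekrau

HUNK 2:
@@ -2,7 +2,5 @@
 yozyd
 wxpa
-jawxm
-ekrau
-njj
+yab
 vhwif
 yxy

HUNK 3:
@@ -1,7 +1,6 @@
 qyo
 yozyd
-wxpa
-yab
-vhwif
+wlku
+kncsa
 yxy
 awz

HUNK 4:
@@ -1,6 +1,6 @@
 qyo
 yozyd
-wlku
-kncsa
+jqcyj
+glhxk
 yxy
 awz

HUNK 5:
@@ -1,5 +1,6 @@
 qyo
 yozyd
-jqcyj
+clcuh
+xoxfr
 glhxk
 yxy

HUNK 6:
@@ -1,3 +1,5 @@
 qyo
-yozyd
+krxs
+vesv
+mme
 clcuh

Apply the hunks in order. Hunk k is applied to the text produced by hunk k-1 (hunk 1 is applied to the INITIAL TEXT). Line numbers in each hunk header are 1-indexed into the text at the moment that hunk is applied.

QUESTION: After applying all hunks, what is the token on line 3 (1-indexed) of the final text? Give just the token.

Answer: vesv

Derivation:
Hunk 1: at line 1 remove [avv,fuq,bdvoz] add [wxpa] -> 9 lines: qyo yozyd wxpa jawxm ekrau njj vhwif yxy awz
Hunk 2: at line 2 remove [jawxm,ekrau,njj] add [yab] -> 7 lines: qyo yozyd wxpa yab vhwif yxy awz
Hunk 3: at line 1 remove [wxpa,yab,vhwif] add [wlku,kncsa] -> 6 lines: qyo yozyd wlku kncsa yxy awz
Hunk 4: at line 1 remove [wlku,kncsa] add [jqcyj,glhxk] -> 6 lines: qyo yozyd jqcyj glhxk yxy awz
Hunk 5: at line 1 remove [jqcyj] add [clcuh,xoxfr] -> 7 lines: qyo yozyd clcuh xoxfr glhxk yxy awz
Hunk 6: at line 1 remove [yozyd] add [krxs,vesv,mme] -> 9 lines: qyo krxs vesv mme clcuh xoxfr glhxk yxy awz
Final line 3: vesv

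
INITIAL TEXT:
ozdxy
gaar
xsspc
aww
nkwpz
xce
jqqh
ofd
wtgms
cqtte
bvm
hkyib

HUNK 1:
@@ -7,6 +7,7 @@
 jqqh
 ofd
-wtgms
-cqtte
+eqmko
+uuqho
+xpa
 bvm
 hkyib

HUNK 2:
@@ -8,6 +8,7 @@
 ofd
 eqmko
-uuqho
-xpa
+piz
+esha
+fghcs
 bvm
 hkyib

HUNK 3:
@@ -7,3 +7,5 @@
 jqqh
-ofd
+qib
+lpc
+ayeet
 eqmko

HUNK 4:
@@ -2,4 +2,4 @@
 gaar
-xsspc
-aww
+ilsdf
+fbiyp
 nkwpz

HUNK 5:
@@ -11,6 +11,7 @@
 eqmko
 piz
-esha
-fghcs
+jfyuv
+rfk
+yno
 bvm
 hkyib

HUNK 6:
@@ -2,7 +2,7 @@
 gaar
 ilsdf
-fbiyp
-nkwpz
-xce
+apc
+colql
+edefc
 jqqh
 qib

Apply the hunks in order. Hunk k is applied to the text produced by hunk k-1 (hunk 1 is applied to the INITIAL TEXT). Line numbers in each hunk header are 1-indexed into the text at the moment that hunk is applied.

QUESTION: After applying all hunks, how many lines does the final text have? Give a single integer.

Answer: 17

Derivation:
Hunk 1: at line 7 remove [wtgms,cqtte] add [eqmko,uuqho,xpa] -> 13 lines: ozdxy gaar xsspc aww nkwpz xce jqqh ofd eqmko uuqho xpa bvm hkyib
Hunk 2: at line 8 remove [uuqho,xpa] add [piz,esha,fghcs] -> 14 lines: ozdxy gaar xsspc aww nkwpz xce jqqh ofd eqmko piz esha fghcs bvm hkyib
Hunk 3: at line 7 remove [ofd] add [qib,lpc,ayeet] -> 16 lines: ozdxy gaar xsspc aww nkwpz xce jqqh qib lpc ayeet eqmko piz esha fghcs bvm hkyib
Hunk 4: at line 2 remove [xsspc,aww] add [ilsdf,fbiyp] -> 16 lines: ozdxy gaar ilsdf fbiyp nkwpz xce jqqh qib lpc ayeet eqmko piz esha fghcs bvm hkyib
Hunk 5: at line 11 remove [esha,fghcs] add [jfyuv,rfk,yno] -> 17 lines: ozdxy gaar ilsdf fbiyp nkwpz xce jqqh qib lpc ayeet eqmko piz jfyuv rfk yno bvm hkyib
Hunk 6: at line 2 remove [fbiyp,nkwpz,xce] add [apc,colql,edefc] -> 17 lines: ozdxy gaar ilsdf apc colql edefc jqqh qib lpc ayeet eqmko piz jfyuv rfk yno bvm hkyib
Final line count: 17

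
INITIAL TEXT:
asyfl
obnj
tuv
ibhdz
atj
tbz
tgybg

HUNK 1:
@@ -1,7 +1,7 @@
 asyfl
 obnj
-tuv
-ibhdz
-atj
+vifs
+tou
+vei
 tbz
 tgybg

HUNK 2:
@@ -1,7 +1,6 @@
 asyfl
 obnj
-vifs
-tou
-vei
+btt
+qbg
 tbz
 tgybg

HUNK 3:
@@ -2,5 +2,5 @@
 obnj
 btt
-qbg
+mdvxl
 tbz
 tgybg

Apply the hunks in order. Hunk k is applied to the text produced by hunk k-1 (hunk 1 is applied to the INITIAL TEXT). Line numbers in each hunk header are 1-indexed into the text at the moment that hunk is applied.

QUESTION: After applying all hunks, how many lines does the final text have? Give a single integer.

Hunk 1: at line 1 remove [tuv,ibhdz,atj] add [vifs,tou,vei] -> 7 lines: asyfl obnj vifs tou vei tbz tgybg
Hunk 2: at line 1 remove [vifs,tou,vei] add [btt,qbg] -> 6 lines: asyfl obnj btt qbg tbz tgybg
Hunk 3: at line 2 remove [qbg] add [mdvxl] -> 6 lines: asyfl obnj btt mdvxl tbz tgybg
Final line count: 6

Answer: 6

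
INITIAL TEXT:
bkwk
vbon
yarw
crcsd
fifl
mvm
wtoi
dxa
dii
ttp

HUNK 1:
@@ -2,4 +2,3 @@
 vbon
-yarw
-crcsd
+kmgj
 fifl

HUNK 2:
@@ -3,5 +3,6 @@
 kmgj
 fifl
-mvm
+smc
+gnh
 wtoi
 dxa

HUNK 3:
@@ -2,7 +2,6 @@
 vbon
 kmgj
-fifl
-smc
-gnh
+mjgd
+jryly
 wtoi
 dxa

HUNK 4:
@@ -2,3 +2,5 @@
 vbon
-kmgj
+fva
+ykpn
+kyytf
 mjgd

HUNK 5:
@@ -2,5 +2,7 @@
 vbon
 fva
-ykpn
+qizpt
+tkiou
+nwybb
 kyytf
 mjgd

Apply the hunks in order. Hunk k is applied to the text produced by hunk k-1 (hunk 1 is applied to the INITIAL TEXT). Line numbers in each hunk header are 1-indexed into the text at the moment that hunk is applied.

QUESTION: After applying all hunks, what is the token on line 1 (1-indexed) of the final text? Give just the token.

Answer: bkwk

Derivation:
Hunk 1: at line 2 remove [yarw,crcsd] add [kmgj] -> 9 lines: bkwk vbon kmgj fifl mvm wtoi dxa dii ttp
Hunk 2: at line 3 remove [mvm] add [smc,gnh] -> 10 lines: bkwk vbon kmgj fifl smc gnh wtoi dxa dii ttp
Hunk 3: at line 2 remove [fifl,smc,gnh] add [mjgd,jryly] -> 9 lines: bkwk vbon kmgj mjgd jryly wtoi dxa dii ttp
Hunk 4: at line 2 remove [kmgj] add [fva,ykpn,kyytf] -> 11 lines: bkwk vbon fva ykpn kyytf mjgd jryly wtoi dxa dii ttp
Hunk 5: at line 2 remove [ykpn] add [qizpt,tkiou,nwybb] -> 13 lines: bkwk vbon fva qizpt tkiou nwybb kyytf mjgd jryly wtoi dxa dii ttp
Final line 1: bkwk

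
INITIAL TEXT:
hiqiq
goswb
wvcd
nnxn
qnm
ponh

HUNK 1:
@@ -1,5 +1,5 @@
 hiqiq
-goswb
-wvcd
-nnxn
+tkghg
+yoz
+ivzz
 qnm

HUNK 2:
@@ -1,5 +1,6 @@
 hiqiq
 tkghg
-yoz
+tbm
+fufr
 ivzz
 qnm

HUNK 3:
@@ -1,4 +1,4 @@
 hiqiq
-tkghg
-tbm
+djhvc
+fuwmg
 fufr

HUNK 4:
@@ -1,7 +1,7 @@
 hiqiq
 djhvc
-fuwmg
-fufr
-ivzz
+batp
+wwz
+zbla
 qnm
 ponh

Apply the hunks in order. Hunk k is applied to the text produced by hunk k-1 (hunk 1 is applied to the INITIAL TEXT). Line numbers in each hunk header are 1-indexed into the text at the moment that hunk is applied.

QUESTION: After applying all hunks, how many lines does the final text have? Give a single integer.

Answer: 7

Derivation:
Hunk 1: at line 1 remove [goswb,wvcd,nnxn] add [tkghg,yoz,ivzz] -> 6 lines: hiqiq tkghg yoz ivzz qnm ponh
Hunk 2: at line 1 remove [yoz] add [tbm,fufr] -> 7 lines: hiqiq tkghg tbm fufr ivzz qnm ponh
Hunk 3: at line 1 remove [tkghg,tbm] add [djhvc,fuwmg] -> 7 lines: hiqiq djhvc fuwmg fufr ivzz qnm ponh
Hunk 4: at line 1 remove [fuwmg,fufr,ivzz] add [batp,wwz,zbla] -> 7 lines: hiqiq djhvc batp wwz zbla qnm ponh
Final line count: 7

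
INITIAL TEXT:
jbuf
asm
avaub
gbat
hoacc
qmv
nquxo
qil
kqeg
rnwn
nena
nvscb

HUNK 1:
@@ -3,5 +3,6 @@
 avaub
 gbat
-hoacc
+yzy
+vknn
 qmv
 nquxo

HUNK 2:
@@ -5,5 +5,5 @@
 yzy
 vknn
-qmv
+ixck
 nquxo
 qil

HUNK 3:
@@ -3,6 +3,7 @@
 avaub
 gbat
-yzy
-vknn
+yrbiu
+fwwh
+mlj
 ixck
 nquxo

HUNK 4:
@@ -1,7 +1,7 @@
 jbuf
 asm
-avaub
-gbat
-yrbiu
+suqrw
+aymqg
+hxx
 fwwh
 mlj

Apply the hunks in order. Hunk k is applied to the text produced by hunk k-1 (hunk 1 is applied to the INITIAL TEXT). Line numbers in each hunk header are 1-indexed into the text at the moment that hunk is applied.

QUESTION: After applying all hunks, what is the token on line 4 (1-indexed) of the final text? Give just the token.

Answer: aymqg

Derivation:
Hunk 1: at line 3 remove [hoacc] add [yzy,vknn] -> 13 lines: jbuf asm avaub gbat yzy vknn qmv nquxo qil kqeg rnwn nena nvscb
Hunk 2: at line 5 remove [qmv] add [ixck] -> 13 lines: jbuf asm avaub gbat yzy vknn ixck nquxo qil kqeg rnwn nena nvscb
Hunk 3: at line 3 remove [yzy,vknn] add [yrbiu,fwwh,mlj] -> 14 lines: jbuf asm avaub gbat yrbiu fwwh mlj ixck nquxo qil kqeg rnwn nena nvscb
Hunk 4: at line 1 remove [avaub,gbat,yrbiu] add [suqrw,aymqg,hxx] -> 14 lines: jbuf asm suqrw aymqg hxx fwwh mlj ixck nquxo qil kqeg rnwn nena nvscb
Final line 4: aymqg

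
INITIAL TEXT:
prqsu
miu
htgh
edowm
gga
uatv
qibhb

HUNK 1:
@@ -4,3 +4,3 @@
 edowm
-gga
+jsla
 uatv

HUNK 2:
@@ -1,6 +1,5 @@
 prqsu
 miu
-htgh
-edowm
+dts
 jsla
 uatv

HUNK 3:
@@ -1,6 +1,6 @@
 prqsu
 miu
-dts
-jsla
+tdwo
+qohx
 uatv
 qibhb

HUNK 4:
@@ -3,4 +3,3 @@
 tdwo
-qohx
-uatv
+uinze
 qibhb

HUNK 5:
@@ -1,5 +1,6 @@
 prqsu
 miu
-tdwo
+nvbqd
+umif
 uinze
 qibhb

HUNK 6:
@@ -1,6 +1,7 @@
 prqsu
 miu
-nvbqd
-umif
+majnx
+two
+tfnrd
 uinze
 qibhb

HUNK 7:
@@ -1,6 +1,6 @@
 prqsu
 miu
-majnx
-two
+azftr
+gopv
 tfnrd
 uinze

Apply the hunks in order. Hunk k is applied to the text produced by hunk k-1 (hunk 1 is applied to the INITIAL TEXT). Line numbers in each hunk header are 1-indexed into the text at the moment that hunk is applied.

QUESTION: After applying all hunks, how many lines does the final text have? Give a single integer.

Hunk 1: at line 4 remove [gga] add [jsla] -> 7 lines: prqsu miu htgh edowm jsla uatv qibhb
Hunk 2: at line 1 remove [htgh,edowm] add [dts] -> 6 lines: prqsu miu dts jsla uatv qibhb
Hunk 3: at line 1 remove [dts,jsla] add [tdwo,qohx] -> 6 lines: prqsu miu tdwo qohx uatv qibhb
Hunk 4: at line 3 remove [qohx,uatv] add [uinze] -> 5 lines: prqsu miu tdwo uinze qibhb
Hunk 5: at line 1 remove [tdwo] add [nvbqd,umif] -> 6 lines: prqsu miu nvbqd umif uinze qibhb
Hunk 6: at line 1 remove [nvbqd,umif] add [majnx,two,tfnrd] -> 7 lines: prqsu miu majnx two tfnrd uinze qibhb
Hunk 7: at line 1 remove [majnx,two] add [azftr,gopv] -> 7 lines: prqsu miu azftr gopv tfnrd uinze qibhb
Final line count: 7

Answer: 7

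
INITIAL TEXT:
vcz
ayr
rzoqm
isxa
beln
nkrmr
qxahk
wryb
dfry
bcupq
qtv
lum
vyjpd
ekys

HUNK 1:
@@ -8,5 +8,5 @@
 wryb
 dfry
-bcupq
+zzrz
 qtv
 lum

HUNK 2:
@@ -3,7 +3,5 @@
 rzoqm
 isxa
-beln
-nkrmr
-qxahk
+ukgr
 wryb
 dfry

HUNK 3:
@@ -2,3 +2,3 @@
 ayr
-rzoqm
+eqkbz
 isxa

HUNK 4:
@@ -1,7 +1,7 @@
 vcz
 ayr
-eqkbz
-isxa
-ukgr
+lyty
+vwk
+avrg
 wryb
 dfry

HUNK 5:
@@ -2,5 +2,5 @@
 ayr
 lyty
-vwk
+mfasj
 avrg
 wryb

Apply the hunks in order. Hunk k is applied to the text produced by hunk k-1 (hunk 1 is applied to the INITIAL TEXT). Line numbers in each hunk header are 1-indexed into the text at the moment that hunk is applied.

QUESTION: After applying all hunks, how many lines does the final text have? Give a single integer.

Answer: 12

Derivation:
Hunk 1: at line 8 remove [bcupq] add [zzrz] -> 14 lines: vcz ayr rzoqm isxa beln nkrmr qxahk wryb dfry zzrz qtv lum vyjpd ekys
Hunk 2: at line 3 remove [beln,nkrmr,qxahk] add [ukgr] -> 12 lines: vcz ayr rzoqm isxa ukgr wryb dfry zzrz qtv lum vyjpd ekys
Hunk 3: at line 2 remove [rzoqm] add [eqkbz] -> 12 lines: vcz ayr eqkbz isxa ukgr wryb dfry zzrz qtv lum vyjpd ekys
Hunk 4: at line 1 remove [eqkbz,isxa,ukgr] add [lyty,vwk,avrg] -> 12 lines: vcz ayr lyty vwk avrg wryb dfry zzrz qtv lum vyjpd ekys
Hunk 5: at line 2 remove [vwk] add [mfasj] -> 12 lines: vcz ayr lyty mfasj avrg wryb dfry zzrz qtv lum vyjpd ekys
Final line count: 12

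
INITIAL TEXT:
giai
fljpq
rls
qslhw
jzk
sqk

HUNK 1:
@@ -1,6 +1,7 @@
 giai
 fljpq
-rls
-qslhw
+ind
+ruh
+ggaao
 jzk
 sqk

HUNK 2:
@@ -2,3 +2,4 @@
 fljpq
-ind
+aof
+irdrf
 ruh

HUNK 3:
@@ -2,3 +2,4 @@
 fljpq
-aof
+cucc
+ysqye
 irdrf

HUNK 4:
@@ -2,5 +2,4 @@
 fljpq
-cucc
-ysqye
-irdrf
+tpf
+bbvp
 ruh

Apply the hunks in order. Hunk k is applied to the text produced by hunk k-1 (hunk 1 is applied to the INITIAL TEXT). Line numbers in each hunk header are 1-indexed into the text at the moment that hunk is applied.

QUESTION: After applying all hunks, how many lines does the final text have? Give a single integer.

Hunk 1: at line 1 remove [rls,qslhw] add [ind,ruh,ggaao] -> 7 lines: giai fljpq ind ruh ggaao jzk sqk
Hunk 2: at line 2 remove [ind] add [aof,irdrf] -> 8 lines: giai fljpq aof irdrf ruh ggaao jzk sqk
Hunk 3: at line 2 remove [aof] add [cucc,ysqye] -> 9 lines: giai fljpq cucc ysqye irdrf ruh ggaao jzk sqk
Hunk 4: at line 2 remove [cucc,ysqye,irdrf] add [tpf,bbvp] -> 8 lines: giai fljpq tpf bbvp ruh ggaao jzk sqk
Final line count: 8

Answer: 8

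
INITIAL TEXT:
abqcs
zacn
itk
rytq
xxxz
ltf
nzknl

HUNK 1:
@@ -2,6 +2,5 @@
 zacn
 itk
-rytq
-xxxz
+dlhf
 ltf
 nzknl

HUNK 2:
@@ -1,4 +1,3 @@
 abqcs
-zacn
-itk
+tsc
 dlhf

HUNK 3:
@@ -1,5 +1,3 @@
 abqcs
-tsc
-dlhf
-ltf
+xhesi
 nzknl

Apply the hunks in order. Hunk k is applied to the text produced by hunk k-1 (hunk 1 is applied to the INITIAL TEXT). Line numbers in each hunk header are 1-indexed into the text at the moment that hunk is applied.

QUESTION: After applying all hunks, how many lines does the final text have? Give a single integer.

Hunk 1: at line 2 remove [rytq,xxxz] add [dlhf] -> 6 lines: abqcs zacn itk dlhf ltf nzknl
Hunk 2: at line 1 remove [zacn,itk] add [tsc] -> 5 lines: abqcs tsc dlhf ltf nzknl
Hunk 3: at line 1 remove [tsc,dlhf,ltf] add [xhesi] -> 3 lines: abqcs xhesi nzknl
Final line count: 3

Answer: 3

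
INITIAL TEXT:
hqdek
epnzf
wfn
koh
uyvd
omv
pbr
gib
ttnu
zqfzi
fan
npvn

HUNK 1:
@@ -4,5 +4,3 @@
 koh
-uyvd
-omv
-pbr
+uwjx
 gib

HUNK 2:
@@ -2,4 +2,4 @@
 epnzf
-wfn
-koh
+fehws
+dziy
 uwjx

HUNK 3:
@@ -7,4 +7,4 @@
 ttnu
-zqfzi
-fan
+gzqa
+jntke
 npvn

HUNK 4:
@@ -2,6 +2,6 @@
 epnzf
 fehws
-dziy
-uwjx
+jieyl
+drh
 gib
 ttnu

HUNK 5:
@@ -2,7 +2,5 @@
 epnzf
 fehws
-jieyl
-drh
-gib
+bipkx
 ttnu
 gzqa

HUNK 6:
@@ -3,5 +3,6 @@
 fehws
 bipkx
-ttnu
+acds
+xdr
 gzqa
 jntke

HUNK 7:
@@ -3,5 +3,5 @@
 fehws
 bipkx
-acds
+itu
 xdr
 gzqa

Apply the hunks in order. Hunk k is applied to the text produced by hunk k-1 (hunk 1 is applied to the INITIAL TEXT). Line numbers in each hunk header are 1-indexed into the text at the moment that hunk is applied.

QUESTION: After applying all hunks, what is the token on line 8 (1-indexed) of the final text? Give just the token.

Hunk 1: at line 4 remove [uyvd,omv,pbr] add [uwjx] -> 10 lines: hqdek epnzf wfn koh uwjx gib ttnu zqfzi fan npvn
Hunk 2: at line 2 remove [wfn,koh] add [fehws,dziy] -> 10 lines: hqdek epnzf fehws dziy uwjx gib ttnu zqfzi fan npvn
Hunk 3: at line 7 remove [zqfzi,fan] add [gzqa,jntke] -> 10 lines: hqdek epnzf fehws dziy uwjx gib ttnu gzqa jntke npvn
Hunk 4: at line 2 remove [dziy,uwjx] add [jieyl,drh] -> 10 lines: hqdek epnzf fehws jieyl drh gib ttnu gzqa jntke npvn
Hunk 5: at line 2 remove [jieyl,drh,gib] add [bipkx] -> 8 lines: hqdek epnzf fehws bipkx ttnu gzqa jntke npvn
Hunk 6: at line 3 remove [ttnu] add [acds,xdr] -> 9 lines: hqdek epnzf fehws bipkx acds xdr gzqa jntke npvn
Hunk 7: at line 3 remove [acds] add [itu] -> 9 lines: hqdek epnzf fehws bipkx itu xdr gzqa jntke npvn
Final line 8: jntke

Answer: jntke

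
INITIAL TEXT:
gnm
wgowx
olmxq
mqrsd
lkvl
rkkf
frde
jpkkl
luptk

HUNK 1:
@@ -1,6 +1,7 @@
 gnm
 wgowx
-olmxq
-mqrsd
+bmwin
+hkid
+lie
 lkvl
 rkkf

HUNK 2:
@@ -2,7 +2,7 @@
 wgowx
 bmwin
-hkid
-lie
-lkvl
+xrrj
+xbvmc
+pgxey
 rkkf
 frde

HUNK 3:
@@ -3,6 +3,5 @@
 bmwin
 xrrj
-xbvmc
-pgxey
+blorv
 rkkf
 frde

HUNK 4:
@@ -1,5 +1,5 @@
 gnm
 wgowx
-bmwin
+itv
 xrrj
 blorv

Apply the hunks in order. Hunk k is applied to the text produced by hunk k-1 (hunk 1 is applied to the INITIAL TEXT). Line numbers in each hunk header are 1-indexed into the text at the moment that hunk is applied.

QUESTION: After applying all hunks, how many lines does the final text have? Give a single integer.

Answer: 9

Derivation:
Hunk 1: at line 1 remove [olmxq,mqrsd] add [bmwin,hkid,lie] -> 10 lines: gnm wgowx bmwin hkid lie lkvl rkkf frde jpkkl luptk
Hunk 2: at line 2 remove [hkid,lie,lkvl] add [xrrj,xbvmc,pgxey] -> 10 lines: gnm wgowx bmwin xrrj xbvmc pgxey rkkf frde jpkkl luptk
Hunk 3: at line 3 remove [xbvmc,pgxey] add [blorv] -> 9 lines: gnm wgowx bmwin xrrj blorv rkkf frde jpkkl luptk
Hunk 4: at line 1 remove [bmwin] add [itv] -> 9 lines: gnm wgowx itv xrrj blorv rkkf frde jpkkl luptk
Final line count: 9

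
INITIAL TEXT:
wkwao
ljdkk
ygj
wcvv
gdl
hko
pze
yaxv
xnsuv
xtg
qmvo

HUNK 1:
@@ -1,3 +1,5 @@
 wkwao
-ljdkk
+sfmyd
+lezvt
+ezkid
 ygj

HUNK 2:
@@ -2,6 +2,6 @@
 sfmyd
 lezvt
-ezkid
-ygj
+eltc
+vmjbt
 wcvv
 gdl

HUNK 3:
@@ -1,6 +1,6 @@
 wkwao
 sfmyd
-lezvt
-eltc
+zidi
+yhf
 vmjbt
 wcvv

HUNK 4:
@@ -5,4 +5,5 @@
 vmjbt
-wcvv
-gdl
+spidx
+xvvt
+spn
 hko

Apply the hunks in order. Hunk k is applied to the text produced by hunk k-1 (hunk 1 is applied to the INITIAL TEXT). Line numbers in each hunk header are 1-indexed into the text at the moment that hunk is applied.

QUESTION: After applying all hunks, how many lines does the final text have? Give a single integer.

Hunk 1: at line 1 remove [ljdkk] add [sfmyd,lezvt,ezkid] -> 13 lines: wkwao sfmyd lezvt ezkid ygj wcvv gdl hko pze yaxv xnsuv xtg qmvo
Hunk 2: at line 2 remove [ezkid,ygj] add [eltc,vmjbt] -> 13 lines: wkwao sfmyd lezvt eltc vmjbt wcvv gdl hko pze yaxv xnsuv xtg qmvo
Hunk 3: at line 1 remove [lezvt,eltc] add [zidi,yhf] -> 13 lines: wkwao sfmyd zidi yhf vmjbt wcvv gdl hko pze yaxv xnsuv xtg qmvo
Hunk 4: at line 5 remove [wcvv,gdl] add [spidx,xvvt,spn] -> 14 lines: wkwao sfmyd zidi yhf vmjbt spidx xvvt spn hko pze yaxv xnsuv xtg qmvo
Final line count: 14

Answer: 14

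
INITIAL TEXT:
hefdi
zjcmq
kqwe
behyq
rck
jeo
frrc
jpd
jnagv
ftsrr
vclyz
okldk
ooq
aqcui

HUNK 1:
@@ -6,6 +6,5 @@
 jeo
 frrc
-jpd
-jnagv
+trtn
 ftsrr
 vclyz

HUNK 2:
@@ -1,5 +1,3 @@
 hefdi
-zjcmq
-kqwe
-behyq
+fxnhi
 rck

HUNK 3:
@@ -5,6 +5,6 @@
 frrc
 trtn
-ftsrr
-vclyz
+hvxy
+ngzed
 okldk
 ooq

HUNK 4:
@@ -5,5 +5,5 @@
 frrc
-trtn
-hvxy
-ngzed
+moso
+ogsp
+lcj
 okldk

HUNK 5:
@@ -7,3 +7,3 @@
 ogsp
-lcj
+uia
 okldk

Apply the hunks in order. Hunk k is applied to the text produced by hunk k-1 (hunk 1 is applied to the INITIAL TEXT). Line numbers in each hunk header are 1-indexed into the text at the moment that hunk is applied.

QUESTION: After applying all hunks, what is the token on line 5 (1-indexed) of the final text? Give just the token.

Answer: frrc

Derivation:
Hunk 1: at line 6 remove [jpd,jnagv] add [trtn] -> 13 lines: hefdi zjcmq kqwe behyq rck jeo frrc trtn ftsrr vclyz okldk ooq aqcui
Hunk 2: at line 1 remove [zjcmq,kqwe,behyq] add [fxnhi] -> 11 lines: hefdi fxnhi rck jeo frrc trtn ftsrr vclyz okldk ooq aqcui
Hunk 3: at line 5 remove [ftsrr,vclyz] add [hvxy,ngzed] -> 11 lines: hefdi fxnhi rck jeo frrc trtn hvxy ngzed okldk ooq aqcui
Hunk 4: at line 5 remove [trtn,hvxy,ngzed] add [moso,ogsp,lcj] -> 11 lines: hefdi fxnhi rck jeo frrc moso ogsp lcj okldk ooq aqcui
Hunk 5: at line 7 remove [lcj] add [uia] -> 11 lines: hefdi fxnhi rck jeo frrc moso ogsp uia okldk ooq aqcui
Final line 5: frrc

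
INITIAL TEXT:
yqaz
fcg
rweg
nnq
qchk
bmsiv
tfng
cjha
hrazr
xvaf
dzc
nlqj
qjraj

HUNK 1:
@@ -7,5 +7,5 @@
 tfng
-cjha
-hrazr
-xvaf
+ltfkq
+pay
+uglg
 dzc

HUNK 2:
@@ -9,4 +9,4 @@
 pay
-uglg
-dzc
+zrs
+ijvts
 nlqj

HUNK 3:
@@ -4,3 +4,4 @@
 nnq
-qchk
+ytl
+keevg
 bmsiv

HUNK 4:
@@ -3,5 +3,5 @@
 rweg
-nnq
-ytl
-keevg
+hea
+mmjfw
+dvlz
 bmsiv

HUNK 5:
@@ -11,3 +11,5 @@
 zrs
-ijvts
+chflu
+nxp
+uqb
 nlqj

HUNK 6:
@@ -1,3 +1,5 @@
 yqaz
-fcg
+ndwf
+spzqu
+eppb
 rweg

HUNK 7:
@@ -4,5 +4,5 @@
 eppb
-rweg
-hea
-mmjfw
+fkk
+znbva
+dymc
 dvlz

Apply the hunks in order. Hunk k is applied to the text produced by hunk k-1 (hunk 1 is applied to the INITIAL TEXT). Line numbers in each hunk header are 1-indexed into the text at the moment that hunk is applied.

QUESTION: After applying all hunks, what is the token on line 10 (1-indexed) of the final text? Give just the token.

Hunk 1: at line 7 remove [cjha,hrazr,xvaf] add [ltfkq,pay,uglg] -> 13 lines: yqaz fcg rweg nnq qchk bmsiv tfng ltfkq pay uglg dzc nlqj qjraj
Hunk 2: at line 9 remove [uglg,dzc] add [zrs,ijvts] -> 13 lines: yqaz fcg rweg nnq qchk bmsiv tfng ltfkq pay zrs ijvts nlqj qjraj
Hunk 3: at line 4 remove [qchk] add [ytl,keevg] -> 14 lines: yqaz fcg rweg nnq ytl keevg bmsiv tfng ltfkq pay zrs ijvts nlqj qjraj
Hunk 4: at line 3 remove [nnq,ytl,keevg] add [hea,mmjfw,dvlz] -> 14 lines: yqaz fcg rweg hea mmjfw dvlz bmsiv tfng ltfkq pay zrs ijvts nlqj qjraj
Hunk 5: at line 11 remove [ijvts] add [chflu,nxp,uqb] -> 16 lines: yqaz fcg rweg hea mmjfw dvlz bmsiv tfng ltfkq pay zrs chflu nxp uqb nlqj qjraj
Hunk 6: at line 1 remove [fcg] add [ndwf,spzqu,eppb] -> 18 lines: yqaz ndwf spzqu eppb rweg hea mmjfw dvlz bmsiv tfng ltfkq pay zrs chflu nxp uqb nlqj qjraj
Hunk 7: at line 4 remove [rweg,hea,mmjfw] add [fkk,znbva,dymc] -> 18 lines: yqaz ndwf spzqu eppb fkk znbva dymc dvlz bmsiv tfng ltfkq pay zrs chflu nxp uqb nlqj qjraj
Final line 10: tfng

Answer: tfng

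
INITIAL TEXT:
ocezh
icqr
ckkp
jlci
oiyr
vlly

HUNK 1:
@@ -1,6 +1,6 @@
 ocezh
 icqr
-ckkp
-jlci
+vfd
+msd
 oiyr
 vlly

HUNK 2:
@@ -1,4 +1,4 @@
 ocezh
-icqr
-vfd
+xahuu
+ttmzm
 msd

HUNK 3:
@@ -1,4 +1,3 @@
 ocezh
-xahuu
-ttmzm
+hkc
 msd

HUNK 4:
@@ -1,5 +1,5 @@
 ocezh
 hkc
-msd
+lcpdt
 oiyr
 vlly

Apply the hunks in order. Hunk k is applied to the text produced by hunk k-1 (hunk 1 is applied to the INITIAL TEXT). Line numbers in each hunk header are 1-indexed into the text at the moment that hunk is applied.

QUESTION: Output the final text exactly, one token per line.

Hunk 1: at line 1 remove [ckkp,jlci] add [vfd,msd] -> 6 lines: ocezh icqr vfd msd oiyr vlly
Hunk 2: at line 1 remove [icqr,vfd] add [xahuu,ttmzm] -> 6 lines: ocezh xahuu ttmzm msd oiyr vlly
Hunk 3: at line 1 remove [xahuu,ttmzm] add [hkc] -> 5 lines: ocezh hkc msd oiyr vlly
Hunk 4: at line 1 remove [msd] add [lcpdt] -> 5 lines: ocezh hkc lcpdt oiyr vlly

Answer: ocezh
hkc
lcpdt
oiyr
vlly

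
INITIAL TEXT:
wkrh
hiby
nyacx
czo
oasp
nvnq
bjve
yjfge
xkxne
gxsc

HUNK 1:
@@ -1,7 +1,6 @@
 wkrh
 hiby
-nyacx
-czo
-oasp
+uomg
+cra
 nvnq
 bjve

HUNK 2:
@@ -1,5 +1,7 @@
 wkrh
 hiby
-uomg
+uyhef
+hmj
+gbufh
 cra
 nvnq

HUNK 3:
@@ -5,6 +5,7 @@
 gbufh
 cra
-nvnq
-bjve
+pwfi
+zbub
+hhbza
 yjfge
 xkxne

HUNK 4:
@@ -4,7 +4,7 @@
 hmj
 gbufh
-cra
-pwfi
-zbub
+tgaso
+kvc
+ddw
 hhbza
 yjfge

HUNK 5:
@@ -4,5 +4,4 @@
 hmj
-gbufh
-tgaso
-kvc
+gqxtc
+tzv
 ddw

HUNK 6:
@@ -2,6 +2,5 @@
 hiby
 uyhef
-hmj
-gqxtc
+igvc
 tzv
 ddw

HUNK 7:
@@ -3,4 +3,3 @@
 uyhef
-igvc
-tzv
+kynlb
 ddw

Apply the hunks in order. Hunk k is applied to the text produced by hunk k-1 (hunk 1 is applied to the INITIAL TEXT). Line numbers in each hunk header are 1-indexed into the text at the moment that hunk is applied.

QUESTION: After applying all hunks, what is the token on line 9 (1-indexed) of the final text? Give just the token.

Answer: gxsc

Derivation:
Hunk 1: at line 1 remove [nyacx,czo,oasp] add [uomg,cra] -> 9 lines: wkrh hiby uomg cra nvnq bjve yjfge xkxne gxsc
Hunk 2: at line 1 remove [uomg] add [uyhef,hmj,gbufh] -> 11 lines: wkrh hiby uyhef hmj gbufh cra nvnq bjve yjfge xkxne gxsc
Hunk 3: at line 5 remove [nvnq,bjve] add [pwfi,zbub,hhbza] -> 12 lines: wkrh hiby uyhef hmj gbufh cra pwfi zbub hhbza yjfge xkxne gxsc
Hunk 4: at line 4 remove [cra,pwfi,zbub] add [tgaso,kvc,ddw] -> 12 lines: wkrh hiby uyhef hmj gbufh tgaso kvc ddw hhbza yjfge xkxne gxsc
Hunk 5: at line 4 remove [gbufh,tgaso,kvc] add [gqxtc,tzv] -> 11 lines: wkrh hiby uyhef hmj gqxtc tzv ddw hhbza yjfge xkxne gxsc
Hunk 6: at line 2 remove [hmj,gqxtc] add [igvc] -> 10 lines: wkrh hiby uyhef igvc tzv ddw hhbza yjfge xkxne gxsc
Hunk 7: at line 3 remove [igvc,tzv] add [kynlb] -> 9 lines: wkrh hiby uyhef kynlb ddw hhbza yjfge xkxne gxsc
Final line 9: gxsc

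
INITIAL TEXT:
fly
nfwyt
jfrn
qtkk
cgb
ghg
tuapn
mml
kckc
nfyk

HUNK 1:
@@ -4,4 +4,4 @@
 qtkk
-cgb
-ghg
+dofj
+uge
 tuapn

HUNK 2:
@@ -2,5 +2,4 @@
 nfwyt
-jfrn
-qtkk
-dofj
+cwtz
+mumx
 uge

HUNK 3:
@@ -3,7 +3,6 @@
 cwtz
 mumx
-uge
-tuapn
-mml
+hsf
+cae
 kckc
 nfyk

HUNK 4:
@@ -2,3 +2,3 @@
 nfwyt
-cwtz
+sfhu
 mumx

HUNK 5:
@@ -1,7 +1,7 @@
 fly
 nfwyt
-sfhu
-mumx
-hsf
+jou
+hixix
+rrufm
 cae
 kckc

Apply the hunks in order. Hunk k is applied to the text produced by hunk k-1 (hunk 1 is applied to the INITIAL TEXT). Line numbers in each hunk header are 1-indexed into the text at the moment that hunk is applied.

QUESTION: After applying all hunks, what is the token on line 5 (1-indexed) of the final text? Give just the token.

Hunk 1: at line 4 remove [cgb,ghg] add [dofj,uge] -> 10 lines: fly nfwyt jfrn qtkk dofj uge tuapn mml kckc nfyk
Hunk 2: at line 2 remove [jfrn,qtkk,dofj] add [cwtz,mumx] -> 9 lines: fly nfwyt cwtz mumx uge tuapn mml kckc nfyk
Hunk 3: at line 3 remove [uge,tuapn,mml] add [hsf,cae] -> 8 lines: fly nfwyt cwtz mumx hsf cae kckc nfyk
Hunk 4: at line 2 remove [cwtz] add [sfhu] -> 8 lines: fly nfwyt sfhu mumx hsf cae kckc nfyk
Hunk 5: at line 1 remove [sfhu,mumx,hsf] add [jou,hixix,rrufm] -> 8 lines: fly nfwyt jou hixix rrufm cae kckc nfyk
Final line 5: rrufm

Answer: rrufm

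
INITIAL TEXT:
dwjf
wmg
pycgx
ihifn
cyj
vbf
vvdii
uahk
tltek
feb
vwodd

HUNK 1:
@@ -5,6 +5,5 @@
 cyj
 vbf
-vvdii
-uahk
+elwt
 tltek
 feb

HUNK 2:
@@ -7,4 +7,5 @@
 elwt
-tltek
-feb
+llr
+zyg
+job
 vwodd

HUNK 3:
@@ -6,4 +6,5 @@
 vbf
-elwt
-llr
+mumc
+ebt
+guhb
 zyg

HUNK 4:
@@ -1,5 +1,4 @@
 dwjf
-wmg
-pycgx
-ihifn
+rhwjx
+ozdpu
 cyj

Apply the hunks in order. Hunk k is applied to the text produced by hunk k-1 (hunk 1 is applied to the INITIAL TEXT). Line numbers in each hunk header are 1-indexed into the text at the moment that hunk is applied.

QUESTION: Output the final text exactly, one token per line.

Hunk 1: at line 5 remove [vvdii,uahk] add [elwt] -> 10 lines: dwjf wmg pycgx ihifn cyj vbf elwt tltek feb vwodd
Hunk 2: at line 7 remove [tltek,feb] add [llr,zyg,job] -> 11 lines: dwjf wmg pycgx ihifn cyj vbf elwt llr zyg job vwodd
Hunk 3: at line 6 remove [elwt,llr] add [mumc,ebt,guhb] -> 12 lines: dwjf wmg pycgx ihifn cyj vbf mumc ebt guhb zyg job vwodd
Hunk 4: at line 1 remove [wmg,pycgx,ihifn] add [rhwjx,ozdpu] -> 11 lines: dwjf rhwjx ozdpu cyj vbf mumc ebt guhb zyg job vwodd

Answer: dwjf
rhwjx
ozdpu
cyj
vbf
mumc
ebt
guhb
zyg
job
vwodd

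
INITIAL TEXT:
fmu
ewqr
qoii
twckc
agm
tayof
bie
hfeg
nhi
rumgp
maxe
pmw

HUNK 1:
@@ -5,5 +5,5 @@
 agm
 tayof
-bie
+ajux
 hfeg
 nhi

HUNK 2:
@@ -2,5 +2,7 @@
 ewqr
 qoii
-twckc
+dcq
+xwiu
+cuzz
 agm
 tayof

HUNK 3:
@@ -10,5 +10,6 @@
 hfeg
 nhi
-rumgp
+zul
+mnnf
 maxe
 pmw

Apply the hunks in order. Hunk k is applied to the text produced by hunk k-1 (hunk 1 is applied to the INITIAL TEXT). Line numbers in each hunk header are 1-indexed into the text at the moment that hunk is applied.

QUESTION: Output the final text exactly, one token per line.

Answer: fmu
ewqr
qoii
dcq
xwiu
cuzz
agm
tayof
ajux
hfeg
nhi
zul
mnnf
maxe
pmw

Derivation:
Hunk 1: at line 5 remove [bie] add [ajux] -> 12 lines: fmu ewqr qoii twckc agm tayof ajux hfeg nhi rumgp maxe pmw
Hunk 2: at line 2 remove [twckc] add [dcq,xwiu,cuzz] -> 14 lines: fmu ewqr qoii dcq xwiu cuzz agm tayof ajux hfeg nhi rumgp maxe pmw
Hunk 3: at line 10 remove [rumgp] add [zul,mnnf] -> 15 lines: fmu ewqr qoii dcq xwiu cuzz agm tayof ajux hfeg nhi zul mnnf maxe pmw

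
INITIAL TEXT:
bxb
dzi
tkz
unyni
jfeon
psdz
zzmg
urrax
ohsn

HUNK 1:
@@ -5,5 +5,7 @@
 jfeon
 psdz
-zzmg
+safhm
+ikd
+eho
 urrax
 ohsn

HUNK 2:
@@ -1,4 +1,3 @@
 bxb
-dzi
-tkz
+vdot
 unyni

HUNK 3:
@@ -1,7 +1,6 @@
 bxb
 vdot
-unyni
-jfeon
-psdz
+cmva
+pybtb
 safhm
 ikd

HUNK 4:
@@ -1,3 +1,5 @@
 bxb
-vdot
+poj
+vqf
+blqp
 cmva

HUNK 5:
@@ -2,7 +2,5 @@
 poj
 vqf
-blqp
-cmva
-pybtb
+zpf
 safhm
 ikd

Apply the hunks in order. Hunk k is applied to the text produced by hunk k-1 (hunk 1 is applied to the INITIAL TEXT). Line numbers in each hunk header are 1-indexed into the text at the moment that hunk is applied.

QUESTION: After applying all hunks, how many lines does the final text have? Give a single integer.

Answer: 9

Derivation:
Hunk 1: at line 5 remove [zzmg] add [safhm,ikd,eho] -> 11 lines: bxb dzi tkz unyni jfeon psdz safhm ikd eho urrax ohsn
Hunk 2: at line 1 remove [dzi,tkz] add [vdot] -> 10 lines: bxb vdot unyni jfeon psdz safhm ikd eho urrax ohsn
Hunk 3: at line 1 remove [unyni,jfeon,psdz] add [cmva,pybtb] -> 9 lines: bxb vdot cmva pybtb safhm ikd eho urrax ohsn
Hunk 4: at line 1 remove [vdot] add [poj,vqf,blqp] -> 11 lines: bxb poj vqf blqp cmva pybtb safhm ikd eho urrax ohsn
Hunk 5: at line 2 remove [blqp,cmva,pybtb] add [zpf] -> 9 lines: bxb poj vqf zpf safhm ikd eho urrax ohsn
Final line count: 9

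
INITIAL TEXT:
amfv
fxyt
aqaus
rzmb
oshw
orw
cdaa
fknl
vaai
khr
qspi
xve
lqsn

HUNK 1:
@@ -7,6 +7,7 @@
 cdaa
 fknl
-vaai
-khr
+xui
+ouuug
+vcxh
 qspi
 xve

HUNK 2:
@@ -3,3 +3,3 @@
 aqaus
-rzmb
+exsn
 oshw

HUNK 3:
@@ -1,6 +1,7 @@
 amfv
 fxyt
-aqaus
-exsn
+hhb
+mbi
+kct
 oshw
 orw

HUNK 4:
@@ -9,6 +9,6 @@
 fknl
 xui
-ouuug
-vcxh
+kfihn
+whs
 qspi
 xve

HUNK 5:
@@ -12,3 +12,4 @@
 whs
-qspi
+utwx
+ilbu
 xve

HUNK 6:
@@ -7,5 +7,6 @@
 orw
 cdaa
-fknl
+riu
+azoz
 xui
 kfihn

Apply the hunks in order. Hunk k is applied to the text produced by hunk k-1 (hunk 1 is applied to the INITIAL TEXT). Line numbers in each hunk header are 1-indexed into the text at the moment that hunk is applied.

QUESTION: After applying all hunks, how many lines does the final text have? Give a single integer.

Hunk 1: at line 7 remove [vaai,khr] add [xui,ouuug,vcxh] -> 14 lines: amfv fxyt aqaus rzmb oshw orw cdaa fknl xui ouuug vcxh qspi xve lqsn
Hunk 2: at line 3 remove [rzmb] add [exsn] -> 14 lines: amfv fxyt aqaus exsn oshw orw cdaa fknl xui ouuug vcxh qspi xve lqsn
Hunk 3: at line 1 remove [aqaus,exsn] add [hhb,mbi,kct] -> 15 lines: amfv fxyt hhb mbi kct oshw orw cdaa fknl xui ouuug vcxh qspi xve lqsn
Hunk 4: at line 9 remove [ouuug,vcxh] add [kfihn,whs] -> 15 lines: amfv fxyt hhb mbi kct oshw orw cdaa fknl xui kfihn whs qspi xve lqsn
Hunk 5: at line 12 remove [qspi] add [utwx,ilbu] -> 16 lines: amfv fxyt hhb mbi kct oshw orw cdaa fknl xui kfihn whs utwx ilbu xve lqsn
Hunk 6: at line 7 remove [fknl] add [riu,azoz] -> 17 lines: amfv fxyt hhb mbi kct oshw orw cdaa riu azoz xui kfihn whs utwx ilbu xve lqsn
Final line count: 17

Answer: 17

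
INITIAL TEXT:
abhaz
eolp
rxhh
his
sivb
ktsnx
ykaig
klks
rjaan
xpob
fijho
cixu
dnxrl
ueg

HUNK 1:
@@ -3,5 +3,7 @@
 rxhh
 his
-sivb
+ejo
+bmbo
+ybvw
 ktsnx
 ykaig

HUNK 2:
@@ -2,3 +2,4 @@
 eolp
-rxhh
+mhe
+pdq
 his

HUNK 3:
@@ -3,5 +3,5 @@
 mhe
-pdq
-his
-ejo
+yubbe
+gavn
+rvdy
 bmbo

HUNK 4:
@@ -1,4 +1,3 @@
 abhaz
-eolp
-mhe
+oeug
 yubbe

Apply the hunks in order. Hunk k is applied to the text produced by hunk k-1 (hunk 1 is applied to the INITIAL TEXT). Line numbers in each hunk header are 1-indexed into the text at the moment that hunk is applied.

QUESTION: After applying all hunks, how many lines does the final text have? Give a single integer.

Answer: 16

Derivation:
Hunk 1: at line 3 remove [sivb] add [ejo,bmbo,ybvw] -> 16 lines: abhaz eolp rxhh his ejo bmbo ybvw ktsnx ykaig klks rjaan xpob fijho cixu dnxrl ueg
Hunk 2: at line 2 remove [rxhh] add [mhe,pdq] -> 17 lines: abhaz eolp mhe pdq his ejo bmbo ybvw ktsnx ykaig klks rjaan xpob fijho cixu dnxrl ueg
Hunk 3: at line 3 remove [pdq,his,ejo] add [yubbe,gavn,rvdy] -> 17 lines: abhaz eolp mhe yubbe gavn rvdy bmbo ybvw ktsnx ykaig klks rjaan xpob fijho cixu dnxrl ueg
Hunk 4: at line 1 remove [eolp,mhe] add [oeug] -> 16 lines: abhaz oeug yubbe gavn rvdy bmbo ybvw ktsnx ykaig klks rjaan xpob fijho cixu dnxrl ueg
Final line count: 16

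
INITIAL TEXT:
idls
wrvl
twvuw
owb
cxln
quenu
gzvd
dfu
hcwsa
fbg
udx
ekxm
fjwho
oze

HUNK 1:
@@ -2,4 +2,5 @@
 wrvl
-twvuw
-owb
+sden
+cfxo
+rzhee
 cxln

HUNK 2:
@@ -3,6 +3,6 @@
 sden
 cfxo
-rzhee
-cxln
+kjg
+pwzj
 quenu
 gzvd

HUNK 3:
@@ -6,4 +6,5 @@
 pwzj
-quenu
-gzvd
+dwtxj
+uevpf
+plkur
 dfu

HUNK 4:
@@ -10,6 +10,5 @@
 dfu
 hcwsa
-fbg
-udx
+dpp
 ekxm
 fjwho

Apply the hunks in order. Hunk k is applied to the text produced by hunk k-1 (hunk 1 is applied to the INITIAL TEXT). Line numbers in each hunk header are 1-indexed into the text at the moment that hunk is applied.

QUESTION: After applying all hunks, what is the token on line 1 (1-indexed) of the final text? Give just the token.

Hunk 1: at line 2 remove [twvuw,owb] add [sden,cfxo,rzhee] -> 15 lines: idls wrvl sden cfxo rzhee cxln quenu gzvd dfu hcwsa fbg udx ekxm fjwho oze
Hunk 2: at line 3 remove [rzhee,cxln] add [kjg,pwzj] -> 15 lines: idls wrvl sden cfxo kjg pwzj quenu gzvd dfu hcwsa fbg udx ekxm fjwho oze
Hunk 3: at line 6 remove [quenu,gzvd] add [dwtxj,uevpf,plkur] -> 16 lines: idls wrvl sden cfxo kjg pwzj dwtxj uevpf plkur dfu hcwsa fbg udx ekxm fjwho oze
Hunk 4: at line 10 remove [fbg,udx] add [dpp] -> 15 lines: idls wrvl sden cfxo kjg pwzj dwtxj uevpf plkur dfu hcwsa dpp ekxm fjwho oze
Final line 1: idls

Answer: idls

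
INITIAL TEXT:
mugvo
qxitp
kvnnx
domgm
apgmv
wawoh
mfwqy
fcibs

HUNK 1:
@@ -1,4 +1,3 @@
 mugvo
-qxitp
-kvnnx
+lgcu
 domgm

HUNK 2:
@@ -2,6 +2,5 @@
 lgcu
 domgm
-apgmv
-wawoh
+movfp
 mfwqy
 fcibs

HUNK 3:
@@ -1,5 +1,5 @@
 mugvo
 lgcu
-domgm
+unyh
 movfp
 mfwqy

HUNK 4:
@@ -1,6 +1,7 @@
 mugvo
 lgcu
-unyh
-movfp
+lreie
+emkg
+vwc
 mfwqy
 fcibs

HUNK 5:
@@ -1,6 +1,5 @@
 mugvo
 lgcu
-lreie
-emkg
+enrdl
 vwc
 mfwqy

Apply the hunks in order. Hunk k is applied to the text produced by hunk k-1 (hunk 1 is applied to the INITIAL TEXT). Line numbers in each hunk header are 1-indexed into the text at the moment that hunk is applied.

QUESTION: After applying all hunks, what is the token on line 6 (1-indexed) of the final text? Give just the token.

Answer: fcibs

Derivation:
Hunk 1: at line 1 remove [qxitp,kvnnx] add [lgcu] -> 7 lines: mugvo lgcu domgm apgmv wawoh mfwqy fcibs
Hunk 2: at line 2 remove [apgmv,wawoh] add [movfp] -> 6 lines: mugvo lgcu domgm movfp mfwqy fcibs
Hunk 3: at line 1 remove [domgm] add [unyh] -> 6 lines: mugvo lgcu unyh movfp mfwqy fcibs
Hunk 4: at line 1 remove [unyh,movfp] add [lreie,emkg,vwc] -> 7 lines: mugvo lgcu lreie emkg vwc mfwqy fcibs
Hunk 5: at line 1 remove [lreie,emkg] add [enrdl] -> 6 lines: mugvo lgcu enrdl vwc mfwqy fcibs
Final line 6: fcibs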